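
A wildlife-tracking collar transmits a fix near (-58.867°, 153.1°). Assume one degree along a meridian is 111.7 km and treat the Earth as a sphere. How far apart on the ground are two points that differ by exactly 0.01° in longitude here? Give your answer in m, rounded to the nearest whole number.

0.01° of longitude at 58.867° is 0.01 × 111700 × cos 58.867° ≈ 0.01 × 57751.9 = 577.519 m.

578 m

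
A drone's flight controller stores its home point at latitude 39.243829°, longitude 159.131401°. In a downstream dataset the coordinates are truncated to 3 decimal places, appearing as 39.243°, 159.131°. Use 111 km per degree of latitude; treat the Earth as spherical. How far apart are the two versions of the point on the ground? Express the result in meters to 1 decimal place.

98.3 meters

The latitude changed by +0.000829° and the longitude by +0.000401°.
North–south shift: 0.000829 × 111000 = 92.019 m.
E–W at 39.243°: 0.000401° × 111000 × cos 39.243° = 0.000401 × 111000 × 0.7745 ≈ 34.4724 m.
Hypotenuse of the two orthogonal shifts: √(92.019² + 34.4724²) = 98.2642 m.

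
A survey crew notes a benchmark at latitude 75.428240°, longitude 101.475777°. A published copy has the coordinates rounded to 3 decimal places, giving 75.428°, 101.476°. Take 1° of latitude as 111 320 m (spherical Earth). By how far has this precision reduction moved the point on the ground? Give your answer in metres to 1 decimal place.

The latitude changed by +0.000240° and the longitude by -0.000223°.
North–south shift: 0.000240 × 111320 = 26.7168 m.
E–W at 75.428°: -0.000223° × 111320 × cos 75.428° = -0.000223 × 111320 × 0.2516 ≈ -6.24572 m.
Combined displacement = (26.7168² + 6.24572²)^½ ≈ 27.4371 m.

27.4 metres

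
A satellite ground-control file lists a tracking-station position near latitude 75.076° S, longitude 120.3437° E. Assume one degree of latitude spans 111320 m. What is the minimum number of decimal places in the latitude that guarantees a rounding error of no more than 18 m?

4

One degree of latitude covers 111320 m.
N decimal places → at most half a unit in the last place, 0.5 × 10⁻ᴺ° = 111320/2 × 10⁻ᴺ m.
Setting 55660 × 10⁻ᴺ ≤ 18 gives 10ᴺ ≥ 3092, i.e. N ≥ 3.49.
N = 3 would give 55.7 m (too coarse); N = 4 gives 5.57 m ≤ 18 m.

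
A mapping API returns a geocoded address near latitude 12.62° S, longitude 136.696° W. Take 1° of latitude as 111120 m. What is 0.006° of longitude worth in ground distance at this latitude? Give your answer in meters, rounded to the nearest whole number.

651 meters

One degree of longitude here spans 111120 × cos 12.62° = 111120 × 0.9758 ≈ 108435 m; 0.006° of that is 650.612 m.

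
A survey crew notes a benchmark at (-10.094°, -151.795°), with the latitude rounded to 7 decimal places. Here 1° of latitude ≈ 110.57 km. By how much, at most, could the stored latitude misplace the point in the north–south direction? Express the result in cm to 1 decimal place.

0.6 cm

Rounding to 7 decimal places leaves the latitude within ±5e-08° of the true value.
So the N–S error is at most 5e-08 × 110570 = 0.0055285 m.
That is 0.0055285 m = 0.55285 cm.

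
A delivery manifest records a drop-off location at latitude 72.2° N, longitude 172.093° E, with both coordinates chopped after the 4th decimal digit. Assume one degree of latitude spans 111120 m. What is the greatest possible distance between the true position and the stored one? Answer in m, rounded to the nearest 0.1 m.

Truncating at 4 decimal places can drop up to a full unit in the last place, so each coordinate may be off by as much as 0.0001°.
Latitude error → 0.0001 × 111120 = 11.112 m along the meridian.
East–west component at 72.2°: 0.0001° × 111120 × cos 72.2° ≈ 0.0001 × 33968.9 ≈ 3.39689 m.
Combining orthogonally: (11.112² + 3.39689²)^½ ≈ 11.6196 m.

11.6 m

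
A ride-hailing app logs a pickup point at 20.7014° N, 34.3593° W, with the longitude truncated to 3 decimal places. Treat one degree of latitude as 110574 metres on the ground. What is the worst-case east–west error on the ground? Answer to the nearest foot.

Truncating at 3 decimal places can drop up to a full unit in the last place, so the longitude may be off by as much as 0.001°.
At latitude 20.7014° a degree of longitude spans 110574 m × cos 20.7014° = 110574 × 0.9354 ≈ 103435 m.
So at most 0.001° × 103435 ≈ 103.435 m east–west.
In feet: 103.435 m ÷ 0.3048 ≈ 339.35 ft.

339 feet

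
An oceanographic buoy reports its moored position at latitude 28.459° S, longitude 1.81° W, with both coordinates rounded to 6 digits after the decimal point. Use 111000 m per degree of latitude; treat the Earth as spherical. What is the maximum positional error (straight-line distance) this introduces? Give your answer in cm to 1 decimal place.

Rounding to 6 decimal places leaves each coordinate within ±5e-07° of the true value.
North–south component: 5e-07° × 111000 = 0.0555 m.
Longitude error → 5e-07 × 111000 × cos 28.459° = 5e-07 × 111000 × 0.8792 ≈ 0.0487933 m.
The two errors are perpendicular, so the maximum displacement is √(0.0555² + 0.0487933²) ≈ 0.0738988 m.
That is 0.0738988 m = 7.3899 cm.

7.4 cm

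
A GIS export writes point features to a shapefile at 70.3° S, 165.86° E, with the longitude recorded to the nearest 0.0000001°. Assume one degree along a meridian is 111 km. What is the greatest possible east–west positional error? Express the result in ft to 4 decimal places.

Rounding to 7 decimal places leaves the longitude within ±5e-08° of the true value.
Parallels shrink by cos φ, so at 70.3° a degree of longitude is 111000 × 0.3371 ≈ 37417.6 m.
So at most 5e-08° × 37417.6 ≈ 0.00187088 m east–west.
Converting: 0.00187088 m × 3.2808 ft/m ≈ 0.0061381 ft.

0.0061 ft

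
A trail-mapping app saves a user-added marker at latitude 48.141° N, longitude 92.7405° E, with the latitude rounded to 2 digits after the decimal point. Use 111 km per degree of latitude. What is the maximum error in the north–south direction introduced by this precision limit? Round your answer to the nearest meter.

Rounding to 2 decimal places leaves the latitude within ±0.005° of the true value.
North–south distance: 0.005° × 111000 m/° = 555 m.

555 meters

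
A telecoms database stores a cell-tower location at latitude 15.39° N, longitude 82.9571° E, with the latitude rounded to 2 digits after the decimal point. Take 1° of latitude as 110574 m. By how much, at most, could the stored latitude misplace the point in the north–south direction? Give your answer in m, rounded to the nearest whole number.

553 m

Rounding to 2 decimal places leaves the latitude within ±0.005° of the true value.
So the N–S error is at most 0.005 × 110574 = 552.87 m.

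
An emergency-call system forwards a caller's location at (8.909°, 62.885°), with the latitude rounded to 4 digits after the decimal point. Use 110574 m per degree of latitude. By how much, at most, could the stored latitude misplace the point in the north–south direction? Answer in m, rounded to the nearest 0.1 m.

Rounding to 4 decimal places leaves the latitude within ±5e-05° of the true value.
North–south distance: 5e-05° × 110574 m/° = 5.5287 m.

5.5 m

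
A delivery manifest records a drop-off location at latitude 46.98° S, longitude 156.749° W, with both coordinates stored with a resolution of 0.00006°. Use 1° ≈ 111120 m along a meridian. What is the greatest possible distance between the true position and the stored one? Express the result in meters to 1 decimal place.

4.0 meters

With a 0.00006° grid the true value lies within half a step, ±0.00006°/2 = ±3e-05°, of the stored one.
North–south component: 3e-05° × 111120 = 3.3336 m.
E–W at 46.98°: 3e-05° × 111120 × cos 46.98° = 3e-05 × 111120 × 0.6823 ≈ 2.27436 m.
The two errors are perpendicular, so the maximum displacement is √(3.3336² + 2.27436²) ≈ 4.03554 m.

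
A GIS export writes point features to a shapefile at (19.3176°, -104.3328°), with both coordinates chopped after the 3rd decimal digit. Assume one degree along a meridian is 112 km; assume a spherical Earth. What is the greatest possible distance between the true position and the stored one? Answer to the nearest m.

154 m

Truncating at 3 decimal places can drop up to a full unit in the last place, so each coordinate may be off by as much as 0.001°.
N–S: 0.001° × 112000 m/° = 112 m.
E–W at 19.3176°: 0.001° × 112000 × cos 19.3176° = 0.001 × 112000 × 0.9437 ≈ 105.694 m.
Worst case both components are at the extreme and orthogonal: √(112² + 105.694²) ≈ 153.998 m.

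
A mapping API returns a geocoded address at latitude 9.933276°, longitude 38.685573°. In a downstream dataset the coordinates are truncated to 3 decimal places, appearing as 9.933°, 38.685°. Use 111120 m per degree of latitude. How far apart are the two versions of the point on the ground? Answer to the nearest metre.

The latitude changed by +0.000276° and the longitude by +0.000573°.
North–south shift: 0.000276 × 111120 = 30.6691 m.
E–W at 9.933°: 0.000573° × 111120 × cos 9.933° = 0.000573 × 111120 × 0.9850 ≈ 62.7173 m.
Distance: √(30.6691² + 62.7173²) ≈ 69.8145 m.

70 metres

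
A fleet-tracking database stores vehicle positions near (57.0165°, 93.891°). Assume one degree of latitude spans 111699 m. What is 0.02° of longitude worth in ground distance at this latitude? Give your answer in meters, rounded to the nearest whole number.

One degree of longitude here spans 111699 × cos 57.0165° = 111699 × 0.5444 ≈ 60808.7 m; 0.02° of that is 1216.17 m.

1216 meters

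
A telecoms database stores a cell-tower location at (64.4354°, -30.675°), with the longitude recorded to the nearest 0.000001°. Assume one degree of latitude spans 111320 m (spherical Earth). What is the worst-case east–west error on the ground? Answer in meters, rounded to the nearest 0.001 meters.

0.024 meters

Rounding to 6 decimal places leaves the longitude within ±5e-07° of the true value.
Parallels shrink by cos φ, so at 64.4354° a degree of longitude is 111320 × 0.4315 ≈ 48037.7 m.
So at most 5e-07° × 48037.7 ≈ 0.0240189 m east–west.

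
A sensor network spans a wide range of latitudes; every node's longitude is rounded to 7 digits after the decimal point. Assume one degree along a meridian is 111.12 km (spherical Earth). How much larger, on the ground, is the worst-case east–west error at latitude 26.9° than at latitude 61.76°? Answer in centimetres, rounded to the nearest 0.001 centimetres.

Rounding to 7 decimal places leaves the longitude within ±5e-08° of the true value.
At 26.9°: 5e-08° × 111120 × cos 26.9° = 5e-08 × 111120 × 0.8918 ≈ 0.0049548 m.
Error at 61.76° = 5e-08° × 111120 × cos 61.76° ≈ 0.005556 × 0.4732 = 0.0026289 m.
Difference: 0.0049548 − 0.0026289 = 0.0023259 m.
That is 0.00232592 m = 0.23259 cm.

0.233 centimetres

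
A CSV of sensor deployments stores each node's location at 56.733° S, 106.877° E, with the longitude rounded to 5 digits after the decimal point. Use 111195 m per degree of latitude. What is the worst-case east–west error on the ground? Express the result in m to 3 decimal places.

0.305 m

Rounding to 5 decimal places leaves the longitude within ±5e-06° of the true value.
One degree of longitude at 56.733° is 111195 × cos 56.733° ≈ 111195 × 0.5485 = 60995.1 m.
So at most 5e-06° × 60995.1 ≈ 0.304975 m east–west.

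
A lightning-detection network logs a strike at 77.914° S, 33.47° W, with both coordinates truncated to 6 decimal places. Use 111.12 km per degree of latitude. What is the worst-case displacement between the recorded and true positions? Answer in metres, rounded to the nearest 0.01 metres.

Truncating at 6 decimal places can drop up to a full unit in the last place, so each coordinate may be off by as much as 1e-06°.
N–S: 1e-06° × 111120 m/° = 0.11112 m.
E–W at 77.914°: 1e-06° × 111120 × cos 77.914° = 1e-06 × 111120 × 0.2094 ≈ 0.0232663 m.
Combining orthogonally: (0.11112² + 0.0232663²)^½ ≈ 0.11353 m.

0.11 metres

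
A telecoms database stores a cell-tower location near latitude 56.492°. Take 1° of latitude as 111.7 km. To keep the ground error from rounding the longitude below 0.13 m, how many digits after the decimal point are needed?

6 decimal places

At 56.492° one degree of longitude covers 111700 × cos 56.492° ≈ 111700 × 0.5521 ≈ 61664.4 m.
With N decimal places the half-ulp bound is 0.5·10⁻ᴺ°, or 0.5·10⁻ᴺ × 61664.4 m on the ground.
Need 0.5 × 61664.4 × 10⁻ᴺ ≤ 0.13 → 10⁻ᴺ ≤ 4.216e-06, so N ≥ 5.38.
At 5 places the error can reach 0.308 m, but 6 places keeps it to 0.0308 m.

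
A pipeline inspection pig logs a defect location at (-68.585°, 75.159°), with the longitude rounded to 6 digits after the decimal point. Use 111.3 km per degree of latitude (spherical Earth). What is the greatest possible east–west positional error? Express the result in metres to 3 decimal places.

0.020 metres

Rounding to 6 decimal places leaves the longitude within ±5e-07° of the true value.
One degree of longitude at 68.585° is 111300 × cos 68.585° ≈ 111300 × 0.3651 = 40637.9 m.
East–west error: 5e-07° × 40637.9 m/° ≈ 0.020319 m.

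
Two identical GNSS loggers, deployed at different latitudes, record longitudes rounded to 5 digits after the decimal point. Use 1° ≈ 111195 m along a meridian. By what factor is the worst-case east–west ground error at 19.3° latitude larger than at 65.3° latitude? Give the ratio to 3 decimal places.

2.259

Rounding to 5 decimal places leaves the longitude within ±5e-06° of the true value.
Error at 19.3° = 5e-06° × 111195 × cos 19.3° ≈ 0.55597 × 0.9438 = 0.52473 m.
At 65.3°: 5e-06° × 111195 × cos 65.3° = 5e-06 × 111195 × 0.4179 ≈ 0.23232 m.
The ratio reduces to cos 19.3° / cos 65.3° = 0.9438/0.4179 ≈ 2.2586.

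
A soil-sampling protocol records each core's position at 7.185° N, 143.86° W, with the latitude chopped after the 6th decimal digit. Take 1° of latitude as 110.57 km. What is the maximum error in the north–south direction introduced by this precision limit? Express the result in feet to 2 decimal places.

Truncating at 6 decimal places can drop up to a full unit in the last place, so the latitude may be off by as much as 1e-06°.
Along the meridian that is 1e-06° × 110570 m/° = 0.11057 m.
In feet: 0.11057 m ÷ 0.3048 ≈ 0.36276 ft.

0.36 feet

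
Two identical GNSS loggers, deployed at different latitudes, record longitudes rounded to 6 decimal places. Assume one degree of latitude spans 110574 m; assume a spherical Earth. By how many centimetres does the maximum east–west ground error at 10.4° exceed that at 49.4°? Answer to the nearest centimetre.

2 centimetres

Rounding to 6 decimal places leaves the longitude within ±5e-07° of the true value.
At 10.4°: 5e-07° × 110574 × cos 10.4° = 5e-07 × 110574 × 0.9836 ≈ 0.054379 m.
At 49.4°: 5e-07° × 110574 × cos 49.4° = 5e-07 × 110574 × 0.6508 ≈ 0.035979 m.
Difference: 0.054379 − 0.035979 = 0.018399 m.
That is 0.0183994 m = 1.8399 cm.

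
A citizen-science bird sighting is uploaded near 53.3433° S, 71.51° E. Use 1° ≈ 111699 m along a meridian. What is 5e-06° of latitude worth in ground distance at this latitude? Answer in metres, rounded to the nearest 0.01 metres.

Along a meridian 5e-06° is 5e-06 × 111699 = 0.558495 m.

0.56 metres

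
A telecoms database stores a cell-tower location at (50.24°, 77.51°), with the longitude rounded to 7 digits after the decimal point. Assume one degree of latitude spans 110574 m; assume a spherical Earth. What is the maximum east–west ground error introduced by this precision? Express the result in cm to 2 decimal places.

0.35 cm

Rounding to 7 decimal places leaves the longitude within ±5e-08° of the true value.
Parallels shrink by cos φ, so at 50.24° a degree of longitude is 110574 × 0.6396 ≈ 70720.2 m.
So at most 5e-08° × 70720.2 ≈ 0.00353601 m east–west.
That is 0.00353601 m = 0.3536 cm.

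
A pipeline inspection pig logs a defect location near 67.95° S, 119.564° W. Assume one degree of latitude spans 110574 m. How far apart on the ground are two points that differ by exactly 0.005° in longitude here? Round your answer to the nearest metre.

208 metres

At 67.95° a degree of longitude is 110574 × cos 67.95° ≈ 41511.2 m, so 0.005° corresponds to 207.556 m.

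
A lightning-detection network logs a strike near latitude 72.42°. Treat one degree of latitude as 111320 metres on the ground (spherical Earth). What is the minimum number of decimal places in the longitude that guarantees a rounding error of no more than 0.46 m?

At 72.42° one degree of longitude covers 111320 × cos 72.42° ≈ 111320 × 0.3020 ≈ 33622.8 m.
With N decimal places the half-ulp bound is 0.5·10⁻ᴺ°, or 0.5·10⁻ᴺ × 33622.8 m on the ground.
Need 0.5 × 33622.8 × 10⁻ᴺ ≤ 0.46 → 10⁻ᴺ ≤ 2.736e-05, so N ≥ 4.56.
At 4 places the error can reach 1.68 m, but 5 places keeps it to 0.168 m.

5 decimal places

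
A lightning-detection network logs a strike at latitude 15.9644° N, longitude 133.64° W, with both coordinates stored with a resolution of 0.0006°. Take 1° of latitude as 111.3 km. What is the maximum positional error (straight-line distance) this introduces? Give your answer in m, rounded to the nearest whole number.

46 m

With a 0.0006° grid the true value lies within half a step, ±0.0006°/2 = ±0.0003°, of the stored one.
N–S: 0.0003° × 111300 m/° = 33.39 m.
E–W at 15.9644°: 0.0003° × 111300 × cos 15.9644° = 0.0003 × 111300 × 0.9614 ≈ 32.1022 m.
Worst case both components are at the extreme and orthogonal: √(33.39² + 32.1022²) ≈ 46.319 m.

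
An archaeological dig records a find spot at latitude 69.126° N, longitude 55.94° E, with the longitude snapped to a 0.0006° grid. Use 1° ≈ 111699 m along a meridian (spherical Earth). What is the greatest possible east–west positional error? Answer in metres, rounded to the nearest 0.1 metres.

11.9 metres

With a 0.0006° grid the true value lies within half a step, ±0.0006°/2 = ±0.0003°, of the stored one.
Parallels shrink by cos φ, so at 69.126° a degree of longitude is 111699 × 0.3563 ≈ 39799.9 m.
Maximum E–W displacement: 0.0003 × 39799.9 = 11.94 m.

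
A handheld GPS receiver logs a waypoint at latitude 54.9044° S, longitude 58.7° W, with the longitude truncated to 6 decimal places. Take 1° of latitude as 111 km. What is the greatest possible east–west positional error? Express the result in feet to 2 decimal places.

Truncating at 6 decimal places can drop up to a full unit in the last place, so the longitude may be off by as much as 1e-06°.
Parallels shrink by cos φ, so at 54.9044° a degree of longitude is 111000 × 0.5749 ≈ 63818.6 m.
East–west error: 1e-06° × 63818.6 m/° ≈ 0.0638186 m.
In feet: 0.0638186 m ÷ 0.3048 ≈ 0.20938 ft.

0.21 feet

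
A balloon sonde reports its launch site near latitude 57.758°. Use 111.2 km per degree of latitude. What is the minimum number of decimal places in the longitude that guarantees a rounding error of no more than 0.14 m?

6

At 57.758° one degree of longitude covers 111200 × cos 57.758° ≈ 111200 × 0.5335 ≈ 59324.8 m.
Rounding to N decimal places gives at most 0.5 × 10⁻ᴺ degrees of error, i.e. 0.5 × 10⁻ᴺ × 59324.8 m.
Setting 29662.4 × 10⁻ᴺ ≤ 0.14 gives 10ᴺ ≥ 2.119e+05, i.e. N ≥ 5.33.
So 6 decimal places suffice (0.0297 m); 5 would allow up to 0.297 m.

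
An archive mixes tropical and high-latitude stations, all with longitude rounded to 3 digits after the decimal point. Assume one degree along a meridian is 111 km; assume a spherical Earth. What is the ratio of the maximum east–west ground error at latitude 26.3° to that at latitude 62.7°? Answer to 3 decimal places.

1.955

Rounding to 3 decimal places leaves the longitude within ±0.0005° of the true value.
Error at 26.3° = 0.0005° × 111000 × cos 26.3° ≈ 55.5 × 0.8965 = 49.755 m.
Error at 62.7° = 0.0005° × 111000 × cos 62.7° ≈ 55.5 × 0.4586 = 25.455 m.
Ratio: 49.755 / 25.455 = cos 26.3° / cos 62.7° ≈ 1.9546.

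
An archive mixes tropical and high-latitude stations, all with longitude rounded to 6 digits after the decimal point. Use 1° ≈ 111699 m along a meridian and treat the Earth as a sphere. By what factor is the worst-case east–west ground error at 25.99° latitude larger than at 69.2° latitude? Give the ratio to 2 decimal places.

2.53

Rounding to 6 decimal places leaves the longitude within ±5e-07° of the true value.
At 25.99°: 5e-07° × 111699 × cos 25.99° = 5e-07 × 111699 × 0.8989 ≈ 0.050201 m.
Error at 69.2° = 5e-07° × 111699 × cos 69.2° ≈ 0.055849 × 0.3551 = 0.019833 m.
Ratio: 0.050201 / 0.019833 = cos 25.99° / cos 69.2° ≈ 2.5313.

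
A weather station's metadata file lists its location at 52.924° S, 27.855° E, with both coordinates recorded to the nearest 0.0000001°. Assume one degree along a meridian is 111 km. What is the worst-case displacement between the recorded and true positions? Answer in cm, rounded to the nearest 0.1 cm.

0.6 cm

Rounding to 7 decimal places leaves each coordinate within ±5e-08° of the true value.
Latitude error → 5e-08 × 111000 = 0.00555 m along the meridian.
E–W at 52.924°: 5e-08° × 111000 × cos 52.924° = 5e-08 × 111000 × 0.6029 ≈ 0.00334595 m.
Worst case both components are at the extreme and orthogonal: √(0.00555² + 0.00334595²) ≈ 0.00648058 m.
That is 0.00648058 m = 0.64806 cm.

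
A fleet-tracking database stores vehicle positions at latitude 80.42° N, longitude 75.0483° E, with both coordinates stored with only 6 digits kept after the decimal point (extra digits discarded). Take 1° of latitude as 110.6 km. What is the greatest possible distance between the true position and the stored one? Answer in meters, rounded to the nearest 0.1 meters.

0.1 meters

Truncating at 6 decimal places can drop up to a full unit in the last place, so each coordinate may be off by as much as 1e-06°.
Latitude error → 1e-06 × 110600 = 0.1106 m along the meridian.
E–W at 80.42°: 1e-06° × 110600 × cos 80.42° = 1e-06 × 110600 × 0.1664 ≈ 0.0184066 m.
The two errors are perpendicular, so the maximum displacement is √(0.1106² + 0.0184066²) ≈ 0.112121 m.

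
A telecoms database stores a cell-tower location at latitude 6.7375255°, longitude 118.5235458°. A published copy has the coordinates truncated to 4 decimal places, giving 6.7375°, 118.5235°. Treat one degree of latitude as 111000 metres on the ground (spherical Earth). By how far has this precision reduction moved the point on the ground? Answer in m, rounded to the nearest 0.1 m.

5.8 m

Δlat = 6.7375255 − 6.7375 = +0.0000255°; Δlon = 118.5235458 − 118.5235 = +0.0000458°.
N–S: 0.0000255° × 111000 m/° = 2.8305 m.
East–west at this latitude: 0.0000458° × 111000 × cos 6.7375° ≈ 0.0000458 × 110233 = 5.04869 m.
Hypotenuse of the two orthogonal shifts: √(2.8305² + 5.04869²) = 5.78801 m.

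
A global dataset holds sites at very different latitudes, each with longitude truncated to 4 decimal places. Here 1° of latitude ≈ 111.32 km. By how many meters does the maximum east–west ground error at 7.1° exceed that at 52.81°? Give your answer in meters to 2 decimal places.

Truncating at 4 decimal places can drop up to a full unit in the last place, so the longitude may be off by as much as 0.0001°.
At 7.1°: 0.0001° × 111320 × cos 7.1° = 0.0001 × 111320 × 0.9923 ≈ 11.047 m.
At 52.81°: 0.0001° × 111320 × cos 52.81° = 0.0001 × 111320 × 0.6045 ≈ 6.7288 m.
Difference: 11.047 − 6.7288 = 4.3178 m.

4.32 meters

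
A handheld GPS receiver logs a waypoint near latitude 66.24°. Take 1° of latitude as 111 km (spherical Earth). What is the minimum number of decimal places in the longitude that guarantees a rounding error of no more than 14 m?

4 decimal places

At 66.24° one degree of longitude covers 111000 × cos 66.24° ≈ 111000 × 0.4029 ≈ 44722.6 m.
Rounding to N decimal places gives at most 0.5 × 10⁻ᴺ degrees of error, i.e. 0.5 × 10⁻ᴺ × 44722.6 m.
Need 0.5 × 44722.6 × 10⁻ᴺ ≤ 14 → 10⁻ᴺ ≤ 6.261e-04, so N ≥ 3.20.
N = 3 would give 22.4 m (too coarse); N = 4 gives 2.24 m ≤ 14 m.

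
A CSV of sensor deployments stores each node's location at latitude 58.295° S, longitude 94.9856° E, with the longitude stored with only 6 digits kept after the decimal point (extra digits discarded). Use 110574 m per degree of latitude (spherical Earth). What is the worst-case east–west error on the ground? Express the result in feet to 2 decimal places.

Truncating at 6 decimal places can drop up to a full unit in the last place, so the longitude may be off by as much as 1e-06°.
Parallels shrink by cos φ, so at 58.295° a degree of longitude is 110574 × 0.5255 ≈ 58111.7 m.
East–west error: 1e-06° × 58111.7 m/° ≈ 0.0581117 m.
In feet: 0.0581117 m ÷ 0.3048 ≈ 0.19066 ft.

0.19 feet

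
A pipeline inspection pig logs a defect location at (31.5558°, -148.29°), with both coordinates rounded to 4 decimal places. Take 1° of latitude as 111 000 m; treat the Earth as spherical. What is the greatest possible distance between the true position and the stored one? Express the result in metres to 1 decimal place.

7.3 metres

Rounding to 4 decimal places leaves each coordinate within ±5e-05° of the true value.
N–S: 5e-05° × 111000 m/° = 5.55 m.
E–W at 31.5558°: 5e-05° × 111000 × cos 31.5558° = 5e-05 × 111000 × 0.8521 ≈ 4.72933 m.
Combining orthogonally: (5.55² + 4.72933²)^½ ≈ 7.29171 m.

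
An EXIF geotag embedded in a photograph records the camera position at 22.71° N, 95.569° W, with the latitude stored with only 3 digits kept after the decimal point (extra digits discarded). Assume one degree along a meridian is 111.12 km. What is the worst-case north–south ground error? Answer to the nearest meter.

111 meters

Truncating at 3 decimal places can drop up to a full unit in the last place, so the latitude may be off by as much as 0.001°.
So the N–S error is at most 0.001 × 111120 = 111.12 m.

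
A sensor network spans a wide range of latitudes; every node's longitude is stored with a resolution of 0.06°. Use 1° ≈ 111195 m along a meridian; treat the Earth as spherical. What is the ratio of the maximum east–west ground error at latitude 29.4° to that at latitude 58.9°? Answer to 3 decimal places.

With a 0.06° grid the true value lies within half a step, ±0.06°/2 = ±0.03°, of the stored one.
At 29.4°: 0.03° × 111195 × cos 29.4° = 0.03 × 111195 × 0.8712 ≈ 2906.2 m.
At 58.9°: 0.03° × 111195 × cos 58.9° = 0.03 × 111195 × 0.5165 ≈ 1723.1 m.
Ratio: 2906.2 / 1723.1 = cos 29.4° / cos 58.9° ≈ 1.6867.

1.687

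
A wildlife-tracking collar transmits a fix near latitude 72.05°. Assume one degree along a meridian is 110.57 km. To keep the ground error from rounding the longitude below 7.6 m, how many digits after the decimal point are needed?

At 72.05° one degree of longitude covers 110570 × cos 72.05° ≈ 110570 × 0.3082 ≈ 34076.2 m.
With N decimal places the half-ulp bound is 0.5·10⁻ᴺ°, or 0.5·10⁻ᴺ × 34076.2 m on the ground.
Setting 17038.1 × 10⁻ᴺ ≤ 7.6 gives 10ᴺ ≥ 2242, i.e. N ≥ 3.35.
N = 3 would give 17 m (too coarse); N = 4 gives 1.7 m ≤ 7.6 m.

4 decimal places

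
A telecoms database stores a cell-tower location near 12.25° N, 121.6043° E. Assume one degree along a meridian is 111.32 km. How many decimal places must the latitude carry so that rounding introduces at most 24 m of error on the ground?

One degree of latitude covers 111320 m.
Rounding to N decimal places gives at most 0.5 × 10⁻ᴺ degrees of error, i.e. 0.5 × 10⁻ᴺ × 111320 m.
Need 0.5 × 111320 × 10⁻ᴺ ≤ 24 → 10⁻ᴺ ≤ 4.312e-04, so N ≥ 3.37.
So 4 decimal places suffice (5.57 m); 3 would allow up to 55.7 m.

4 decimal places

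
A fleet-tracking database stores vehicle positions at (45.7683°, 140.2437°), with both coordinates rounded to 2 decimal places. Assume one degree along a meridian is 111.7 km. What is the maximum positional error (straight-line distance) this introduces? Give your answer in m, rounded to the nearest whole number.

Rounding to 2 decimal places leaves each coordinate within ±0.005° of the true value.
N–S: 0.005° × 111700 m/° = 558.5 m.
East–west component at 45.7683°: 0.005° × 111700 × cos 45.7683° ≈ 0.005 × 77917.6 ≈ 389.588 m.
The two errors are perpendicular, so the maximum displacement is √(558.5² + 389.588²) ≈ 680.956 m.

681 m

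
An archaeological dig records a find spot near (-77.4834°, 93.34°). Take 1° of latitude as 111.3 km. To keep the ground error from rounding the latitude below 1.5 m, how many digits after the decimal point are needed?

One degree of latitude covers 111300 m.
With N decimal places the half-ulp bound is 0.5·10⁻ᴺ°, or 0.5·10⁻ᴺ × 111300 m on the ground.
Need 0.5 × 111300 × 10⁻ᴺ ≤ 1.5 → 10⁻ᴺ ≤ 2.695e-05, so N ≥ 4.57.
At 4 places the error can reach 5.57 m, but 5 places keeps it to 0.556 m.

5 decimal places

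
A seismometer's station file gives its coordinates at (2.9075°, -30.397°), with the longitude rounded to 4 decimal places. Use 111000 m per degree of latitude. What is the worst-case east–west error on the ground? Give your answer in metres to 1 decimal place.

5.5 metres

Rounding to 4 decimal places leaves the longitude within ±5e-05° of the true value.
One degree of longitude at 2.9075° is 111000 × cos 2.9075° ≈ 111000 × 0.9987 = 110857 m.
So at most 5e-05° × 110857 ≈ 5.54286 m east–west.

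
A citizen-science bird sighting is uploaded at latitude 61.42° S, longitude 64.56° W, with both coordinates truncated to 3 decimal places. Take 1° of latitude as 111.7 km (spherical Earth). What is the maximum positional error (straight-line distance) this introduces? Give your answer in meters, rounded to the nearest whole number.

Truncating at 3 decimal places can drop up to a full unit in the last place, so each coordinate may be off by as much as 0.001°.
North–south component: 0.001° × 111700 = 111.7 m.
E–W at 61.42°: 0.001° × 111700 × cos 61.42° = 0.001 × 111700 × 0.4784 ≈ 53.4356 m.
Combining orthogonally: (111.7² + 53.4356²)^½ ≈ 123.823 m.

124 meters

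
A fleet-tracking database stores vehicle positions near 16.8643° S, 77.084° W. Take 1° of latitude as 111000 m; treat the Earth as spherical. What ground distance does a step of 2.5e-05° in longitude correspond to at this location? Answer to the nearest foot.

9 feet

One degree of longitude here spans 111000 × cos 16.8643° = 111000 × 0.9570 ≈ 106226 m; 2.5e-05° of that is 2.65566 m.
Converting: 2.65566 m × 3.2808 ft/m ≈ 8.7128 ft.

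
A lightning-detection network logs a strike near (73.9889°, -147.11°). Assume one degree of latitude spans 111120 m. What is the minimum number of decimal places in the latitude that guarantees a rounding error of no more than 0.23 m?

One degree of latitude covers 111120 m.
Rounding to N decimal places gives at most 0.5 × 10⁻ᴺ degrees of error, i.e. 0.5 × 10⁻ᴺ × 111120 m.
Setting 55560 × 10⁻ᴺ ≤ 0.23 gives 10ᴺ ≥ 2.416e+05, i.e. N ≥ 5.38.
At 5 places the error can reach 0.556 m, but 6 places keeps it to 0.0556 m.

6 decimal places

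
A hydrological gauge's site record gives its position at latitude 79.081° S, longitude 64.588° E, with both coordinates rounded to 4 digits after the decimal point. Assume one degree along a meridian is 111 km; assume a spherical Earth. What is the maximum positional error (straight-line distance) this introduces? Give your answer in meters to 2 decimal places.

5.65 meters

Rounding to 4 decimal places leaves each coordinate within ±5e-05° of the true value.
N–S: 5e-05° × 111000 m/° = 5.55 m.
East–west component at 79.081°: 5e-05° × 111000 × cos 79.081° ≈ 5e-05 × 21025.7 ≈ 1.05129 m.
Combining orthogonally: (5.55² + 1.05129²)^½ ≈ 5.64869 m.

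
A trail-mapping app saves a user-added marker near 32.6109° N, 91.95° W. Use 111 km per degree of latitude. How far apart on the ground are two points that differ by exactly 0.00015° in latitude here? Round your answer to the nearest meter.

17 meters

Along a meridian 0.00015° is 0.00015 × 111000 = 16.65 m.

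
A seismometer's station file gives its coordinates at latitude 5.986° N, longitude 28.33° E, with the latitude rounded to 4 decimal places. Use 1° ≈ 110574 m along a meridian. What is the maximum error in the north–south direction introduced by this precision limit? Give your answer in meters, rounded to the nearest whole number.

6 meters

Rounding to 4 decimal places leaves the latitude within ±5e-05° of the true value.
So the N–S error is at most 5e-05 × 110574 = 5.5287 m.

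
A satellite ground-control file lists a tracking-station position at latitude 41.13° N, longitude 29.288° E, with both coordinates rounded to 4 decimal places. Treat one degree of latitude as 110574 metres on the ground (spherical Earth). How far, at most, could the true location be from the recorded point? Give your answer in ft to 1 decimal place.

Rounding to 4 decimal places leaves each coordinate within ±5e-05° of the true value.
N–S: 5e-05° × 110574 m/° = 5.5287 m.
E–W at 41.13°: 5e-05° × 110574 × cos 41.13° = 5e-05 × 110574 × 0.7532 ≈ 4.16432 m.
The two errors are perpendicular, so the maximum displacement is √(5.5287² + 4.16432²) ≈ 6.92157 m.
Converting: 6.92157 m × 3.2808 ft/m ≈ 22.709 ft.

22.7 ft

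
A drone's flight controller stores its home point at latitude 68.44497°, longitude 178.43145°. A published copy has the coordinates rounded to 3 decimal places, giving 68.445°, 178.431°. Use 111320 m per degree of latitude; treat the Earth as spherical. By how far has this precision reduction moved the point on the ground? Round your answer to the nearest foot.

Δlat = 68.44497 − 68.445 = -0.00003°; Δlon = 178.43145 − 178.431 = +0.00045°.
N–S: -0.00003° × 111320 m/° = -3.3396 m.
East–west at this latitude: 0.00045° × 111320 × cos 68.445° ≈ 0.00045 × 40898.3 = 18.4042 m.
Combined displacement = (3.3396² + 18.4042²)^½ ≈ 18.7048 m.
Converting: 18.7048 m × 3.2808 ft/m ≈ 61.367 ft.

61 feet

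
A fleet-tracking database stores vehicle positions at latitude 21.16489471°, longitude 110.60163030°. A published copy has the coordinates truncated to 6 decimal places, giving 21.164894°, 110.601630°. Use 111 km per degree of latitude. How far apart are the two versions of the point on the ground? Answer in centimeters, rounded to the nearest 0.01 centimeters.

The latitude changed by +0.00000071° and the longitude by +0.00000030°.
N–S: 0.00000071° × 111000 m/° = 0.07881 m.
East–west at this latitude: 0.00000030° × 111000 × cos 21.1649° ≈ 0.00000030 × 103513 = 0.0310538 m.
Combined displacement = (0.07881² + 0.0310538²)^½ ≈ 0.0847074 m.
That is 0.0847074 m = 8.4707 cm.

8.47 centimeters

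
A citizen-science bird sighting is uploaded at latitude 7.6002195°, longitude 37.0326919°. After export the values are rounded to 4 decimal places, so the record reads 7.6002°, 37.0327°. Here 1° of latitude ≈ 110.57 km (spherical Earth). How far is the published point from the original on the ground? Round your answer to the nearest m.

2 m

The latitude changed by +0.0000195° and the longitude by -0.0000081°.
N–S: 0.0000195° × 110570 m/° = 2.15611 m.
E–W at 7.6002°: -0.0000081° × 110570 × cos 7.6002° = -0.0000081 × 110570 × 0.9912 ≈ -0.887749 m.
Distance: √(2.15611² + 0.887749²) ≈ 2.33172 m.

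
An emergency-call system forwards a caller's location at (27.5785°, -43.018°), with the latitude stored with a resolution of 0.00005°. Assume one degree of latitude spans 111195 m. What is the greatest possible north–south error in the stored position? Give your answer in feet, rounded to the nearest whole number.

With a 0.00005° grid the true value lies within half a step, ±0.00005°/2 = ±2.5e-05°, of the stored one.
So the N–S error is at most 2.5e-05 × 111195 = 2.77988 m.
Converting: 2.77988 m × 3.2808 ft/m ≈ 9.1203 ft.

9 feet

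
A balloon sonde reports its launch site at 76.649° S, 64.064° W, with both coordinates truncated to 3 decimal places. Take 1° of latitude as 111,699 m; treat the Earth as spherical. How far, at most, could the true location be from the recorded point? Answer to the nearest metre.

115 metres

Truncating at 3 decimal places can drop up to a full unit in the last place, so each coordinate may be off by as much as 0.001°.
North–south component: 0.001° × 111699 = 111.699 m.
East–west component at 76.649°: 0.001° × 111699 × cos 76.649° ≈ 0.001 × 25793.1 ≈ 25.7931 m.
Combining orthogonally: (111.699² + 25.7931²)^½ ≈ 114.638 m.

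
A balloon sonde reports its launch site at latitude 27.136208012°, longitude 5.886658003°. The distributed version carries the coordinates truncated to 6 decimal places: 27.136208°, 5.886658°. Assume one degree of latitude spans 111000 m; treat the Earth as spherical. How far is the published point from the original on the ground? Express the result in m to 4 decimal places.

0.0014 m

Δlat = 27.136208012 − 27.136208 = +0.000000012°; Δlon = 5.886658003 − 5.886658 = +0.000000003°.
North–south shift: 0.000000012 × 111000 = 0.001332 m.
E–W at 27.1362°: 0.000000003° × 111000 × cos 27.1362° = 0.000000003 × 111000 × 0.8899 ≈ 0.000296345 m.
Hypotenuse of the two orthogonal shifts: √(0.001332² + 0.000296345²) = 0.00136457 m.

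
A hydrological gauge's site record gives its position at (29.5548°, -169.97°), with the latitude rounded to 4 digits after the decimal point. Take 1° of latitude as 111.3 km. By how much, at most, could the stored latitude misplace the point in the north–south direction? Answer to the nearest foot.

Rounding to 4 decimal places leaves the latitude within ±5e-05° of the true value.
Along the meridian that is 5e-05° × 111300 m/° = 5.565 m.
In feet: 5.565 m ÷ 0.3048 ≈ 18.258 ft.

18 feet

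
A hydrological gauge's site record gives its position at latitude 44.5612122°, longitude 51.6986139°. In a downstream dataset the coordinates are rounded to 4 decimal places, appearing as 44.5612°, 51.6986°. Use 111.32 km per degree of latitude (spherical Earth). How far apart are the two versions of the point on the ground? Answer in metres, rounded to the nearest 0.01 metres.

1.75 metres

The latitude changed by +0.0000122° and the longitude by +0.0000139°.
North–south shift: 0.0000122 × 111320 = 1.3581 m.
E–W at 44.5612°: 0.0000139° × 111320 × cos 44.5612° = 0.0000139 × 111320 × 0.7125 ≈ 1.10249 m.
Distance: √(1.3581² + 1.10249²) ≈ 1.74926 m.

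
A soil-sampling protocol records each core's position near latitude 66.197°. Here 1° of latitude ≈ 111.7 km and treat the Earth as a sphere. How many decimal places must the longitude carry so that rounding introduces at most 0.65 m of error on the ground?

5 decimal places

At 66.197° one degree of longitude covers 111700 × cos 66.197° ≈ 111700 × 0.4036 ≈ 45081.4 m.
N decimal places → at most half a unit in the last place, 0.5 × 10⁻ᴺ° = 45081.4/2 × 10⁻ᴺ m.
Need 0.5 × 45081.4 × 10⁻ᴺ ≤ 0.65 → 10⁻ᴺ ≤ 2.884e-05, so N ≥ 4.54.
So 5 decimal places suffice (0.225 m); 4 would allow up to 2.25 m.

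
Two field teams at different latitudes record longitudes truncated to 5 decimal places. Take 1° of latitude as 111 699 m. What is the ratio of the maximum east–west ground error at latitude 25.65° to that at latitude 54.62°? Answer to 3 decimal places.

1.557

Truncating at 5 decimal places can drop up to a full unit in the last place, so the longitude may be off by as much as 1e-05°.
Error at 25.65° = 1e-05° × 111699 × cos 25.65° ≈ 1.117 × 0.9015 = 1.0069 m.
At 54.62°: 1e-05° × 111699 × cos 54.62° = 1e-05 × 111699 × 0.5790 ≈ 0.64673 m.
Ratio: 1.0069 / 0.64673 = cos 25.65° / cos 54.62° ≈ 1.5569.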